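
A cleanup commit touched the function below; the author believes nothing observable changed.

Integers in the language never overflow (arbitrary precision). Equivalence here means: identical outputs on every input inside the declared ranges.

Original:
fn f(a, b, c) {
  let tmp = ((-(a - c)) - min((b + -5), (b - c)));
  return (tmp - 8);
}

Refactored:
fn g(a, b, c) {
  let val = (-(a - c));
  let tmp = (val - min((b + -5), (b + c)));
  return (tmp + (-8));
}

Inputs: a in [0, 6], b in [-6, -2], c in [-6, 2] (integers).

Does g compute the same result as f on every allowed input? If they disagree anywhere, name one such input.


Run the pair on a=0, b=-6, c=-6.
f: tmp=5, then returns -3
g: val=-6, then tmp=6, then returns -2
-3 against -2: the behavior changed.
verdict: not equivalent; witness: a=0, b=-6, c=-6


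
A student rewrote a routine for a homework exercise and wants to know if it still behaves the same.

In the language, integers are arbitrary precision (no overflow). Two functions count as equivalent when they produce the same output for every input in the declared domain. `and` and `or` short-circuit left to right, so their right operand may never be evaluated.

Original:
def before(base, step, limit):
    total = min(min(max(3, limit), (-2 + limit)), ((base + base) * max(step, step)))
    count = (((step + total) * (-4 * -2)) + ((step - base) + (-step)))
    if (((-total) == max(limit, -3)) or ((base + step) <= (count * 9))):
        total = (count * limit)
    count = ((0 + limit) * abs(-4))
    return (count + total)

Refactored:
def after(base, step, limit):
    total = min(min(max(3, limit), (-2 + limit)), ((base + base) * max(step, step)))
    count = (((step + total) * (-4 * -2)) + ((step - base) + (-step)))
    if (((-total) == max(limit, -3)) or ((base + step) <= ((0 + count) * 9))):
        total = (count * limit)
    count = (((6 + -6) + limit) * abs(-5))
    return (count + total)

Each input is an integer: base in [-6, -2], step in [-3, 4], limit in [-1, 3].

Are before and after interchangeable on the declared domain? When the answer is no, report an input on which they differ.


Run the pair on base=-6, step=-3, limit=-1.
before: total = -3; count = -42; (((-total) == max(limit, -3)) or ((base + step) <= (count * 9))) -> false; count = -4; return -7
after: total = -3; count = -42; (((-total) == max(limit, -3)) or ((base + step) <= ((0 + count) * 9))) -> false; count = -5; return -8
-7 vs -8 — the two versions disagree here.
verdict: not equivalent; witness: base=-6, step=-3, limit=-1


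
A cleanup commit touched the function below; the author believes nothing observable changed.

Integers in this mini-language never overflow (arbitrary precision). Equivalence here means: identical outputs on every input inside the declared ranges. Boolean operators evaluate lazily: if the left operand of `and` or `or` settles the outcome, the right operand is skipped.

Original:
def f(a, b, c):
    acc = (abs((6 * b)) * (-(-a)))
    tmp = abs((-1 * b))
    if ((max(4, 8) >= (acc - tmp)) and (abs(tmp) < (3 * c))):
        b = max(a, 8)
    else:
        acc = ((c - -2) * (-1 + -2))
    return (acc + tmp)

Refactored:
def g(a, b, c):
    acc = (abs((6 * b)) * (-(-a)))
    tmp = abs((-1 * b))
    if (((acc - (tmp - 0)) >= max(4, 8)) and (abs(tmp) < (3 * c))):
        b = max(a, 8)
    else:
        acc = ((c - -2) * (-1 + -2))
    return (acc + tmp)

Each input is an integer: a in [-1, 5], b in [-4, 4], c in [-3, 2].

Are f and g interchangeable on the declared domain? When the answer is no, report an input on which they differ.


These are not equivalent — on a=-1, b=-4, c=2 the outputs split (-20 vs -8).
f: acc = -24; tmp = 4; ((max(4, 8) >= (acc - tmp)) and (abs(tmp) < (3 * c))) -> true; b = 8; return -20
g: acc = -24; tmp = 4; (((acc - (tmp - 0)) >= max(4, 8)) and (abs(tmp) < (3 * c))) -> false; acc = -12; return -8
verdict: not equivalent; witness: a=-1, b=-4, c=2


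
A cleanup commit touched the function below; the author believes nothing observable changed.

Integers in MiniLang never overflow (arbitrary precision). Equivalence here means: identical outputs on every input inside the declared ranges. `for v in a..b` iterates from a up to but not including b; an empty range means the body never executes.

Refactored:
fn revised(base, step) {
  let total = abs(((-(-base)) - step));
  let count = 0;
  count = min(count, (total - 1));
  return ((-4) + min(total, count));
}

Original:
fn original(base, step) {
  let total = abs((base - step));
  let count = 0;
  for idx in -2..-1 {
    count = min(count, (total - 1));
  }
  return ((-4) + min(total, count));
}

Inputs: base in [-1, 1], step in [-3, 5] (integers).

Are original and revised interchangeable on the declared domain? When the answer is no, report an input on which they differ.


Equivalent — the differences include statement counts differ; also loop structure differs; also local variable names differ, yet no declared input distinguishes the two.
Spot check at base=1, step=5 — original: total becomes 4; next count becomes 0; next at idx=-2:; next count becomes 0; next final value -4. revised: total becomes 4; next count becomes 0; next count becomes 0; next final value -4. Both give -4.
Sweeping the whole domain (27 inputs) finds no disagreement.
verdict: equivalent


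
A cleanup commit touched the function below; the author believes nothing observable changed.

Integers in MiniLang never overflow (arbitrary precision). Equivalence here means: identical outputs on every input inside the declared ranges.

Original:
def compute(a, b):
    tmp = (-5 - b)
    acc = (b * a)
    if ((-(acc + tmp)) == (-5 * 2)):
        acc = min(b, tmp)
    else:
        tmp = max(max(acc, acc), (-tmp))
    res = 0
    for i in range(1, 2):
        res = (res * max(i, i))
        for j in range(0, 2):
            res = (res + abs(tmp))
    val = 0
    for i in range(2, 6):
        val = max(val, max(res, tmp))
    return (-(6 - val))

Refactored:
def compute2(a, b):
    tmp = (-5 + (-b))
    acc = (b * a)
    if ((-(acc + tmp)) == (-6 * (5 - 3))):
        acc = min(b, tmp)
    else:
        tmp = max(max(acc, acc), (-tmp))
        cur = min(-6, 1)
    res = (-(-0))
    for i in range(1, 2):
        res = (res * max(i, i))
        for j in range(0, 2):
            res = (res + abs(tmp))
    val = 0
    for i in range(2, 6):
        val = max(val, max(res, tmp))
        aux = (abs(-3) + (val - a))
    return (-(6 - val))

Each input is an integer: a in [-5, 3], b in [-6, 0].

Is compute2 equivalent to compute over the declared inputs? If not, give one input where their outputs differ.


Consider the input a=-4, b=-3.
compute: tmp := -2 | acc := 12 | ((-(acc + tmp)) == (-5 * 2)): true | acc := -3 | res := 0 | iter i=1: | res := 0 | iter j=0: | res := 2 | iter j=1: | res := 4 | val := 0 | iter i=2: | val := 4 | iter i=3: | val := 4 | iter i=4: | val := 4 | iter i=5: | val := 4 | result -2
compute2: tmp := -2 | acc := 12 | ((-(acc + tmp)) == (-6 * (5 - 3))): false | tmp := 12 | cur := -6 | res := 0 | iter i=1: | res := 0 | iter j=0: | res := 12 | iter j=1: | res := 24 | val := 0 | iter i=2: | val := 24 | aux := 31 | iter i=3: | val := 24 | aux := 31 | iter i=4: | val := 24 | aux := 31 | iter i=5: | val := 24 | aux := 31 | result 18
-2 vs 18 — the two versions disagree here.
verdict: not equivalent; witness: a=-4, b=-3


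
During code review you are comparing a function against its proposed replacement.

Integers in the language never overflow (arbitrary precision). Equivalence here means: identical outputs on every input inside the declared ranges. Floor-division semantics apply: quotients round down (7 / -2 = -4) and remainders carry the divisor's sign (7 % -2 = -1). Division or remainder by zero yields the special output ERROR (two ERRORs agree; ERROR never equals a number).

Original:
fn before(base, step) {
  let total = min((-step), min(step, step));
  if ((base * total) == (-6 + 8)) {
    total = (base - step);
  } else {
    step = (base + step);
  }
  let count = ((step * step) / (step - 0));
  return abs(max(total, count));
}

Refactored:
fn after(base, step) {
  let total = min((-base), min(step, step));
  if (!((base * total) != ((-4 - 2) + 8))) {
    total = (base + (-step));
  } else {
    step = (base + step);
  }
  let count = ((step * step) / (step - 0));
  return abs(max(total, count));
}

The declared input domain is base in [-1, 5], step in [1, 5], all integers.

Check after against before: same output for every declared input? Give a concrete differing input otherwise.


Try base=-1, step=2.
before: total becomes -2; next ((base * total) == (-6 + 8)) evaluates to true; next total becomes -3; next count becomes 2; next final value 2
after: total becomes 1; next (!((base * total) != ((-4 - 2) + 8))) evaluates to false; next step becomes 1; next count becomes 1; next final value 1
2 != 1, so the rewrite changes behavior.
verdict: not equivalent; witness: base=-1, step=2


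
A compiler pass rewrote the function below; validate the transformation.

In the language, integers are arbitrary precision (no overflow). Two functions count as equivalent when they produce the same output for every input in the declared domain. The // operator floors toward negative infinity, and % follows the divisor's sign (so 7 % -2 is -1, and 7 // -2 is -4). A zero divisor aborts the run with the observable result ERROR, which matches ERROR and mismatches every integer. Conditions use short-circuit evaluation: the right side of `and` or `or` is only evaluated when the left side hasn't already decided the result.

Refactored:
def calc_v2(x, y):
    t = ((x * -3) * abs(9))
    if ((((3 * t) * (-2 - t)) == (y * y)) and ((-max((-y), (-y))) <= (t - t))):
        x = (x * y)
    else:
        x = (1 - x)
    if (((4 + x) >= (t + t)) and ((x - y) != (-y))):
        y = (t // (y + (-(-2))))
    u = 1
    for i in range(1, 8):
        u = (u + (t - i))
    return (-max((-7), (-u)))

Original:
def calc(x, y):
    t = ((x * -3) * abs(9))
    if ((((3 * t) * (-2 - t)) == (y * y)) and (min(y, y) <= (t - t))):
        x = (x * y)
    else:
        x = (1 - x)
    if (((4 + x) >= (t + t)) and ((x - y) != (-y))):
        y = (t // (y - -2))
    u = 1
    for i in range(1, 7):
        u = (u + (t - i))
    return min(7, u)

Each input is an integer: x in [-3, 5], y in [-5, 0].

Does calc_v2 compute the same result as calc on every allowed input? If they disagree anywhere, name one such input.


The rewrite breaks on x=0, y=-5, where the results are -20 and -27.
calc: t becomes 0; next ((((3 * t) * (-2 - t)) == (y * y)) and (min(y, y) <= (t - t))) evaluates to false; next x becomes 1; next (((4 + x) >= (t + t)) and ((x - y) != (-y))) evaluates to true; next y becomes 0; next u becomes 1; next at i=1:; next u becomes 0; next at i=2:; next u becomes -2; next at i=3:; next u becomes -5; next at i=4:; next u becomes -9; next at i=5:; next u becomes -14; next at i=6:; next u becomes -20; next final value -20
calc_v2: t becomes 0; next ((((3 * t) * (-2 - t)) == (y * y)) and ((-max((-y), (-y))) <= (t - t))) evaluates to false; next x becomes 1; next (((4 + x) >= (t + t)) and ((x - y) != (-y))) evaluates to true; next y becomes 0; next u becomes 1; next at i=1:; next u becomes 0; next at i=2:; next u becomes -2; next at i=3:; next u becomes -5; next at i=4:; next u becomes -9; next at i=5:; next u becomes -14; next at i=6:; next u becomes -20; next at i=7:; next u becomes -27; next final value -27
verdict: not equivalent; witness: x=0, y=-5


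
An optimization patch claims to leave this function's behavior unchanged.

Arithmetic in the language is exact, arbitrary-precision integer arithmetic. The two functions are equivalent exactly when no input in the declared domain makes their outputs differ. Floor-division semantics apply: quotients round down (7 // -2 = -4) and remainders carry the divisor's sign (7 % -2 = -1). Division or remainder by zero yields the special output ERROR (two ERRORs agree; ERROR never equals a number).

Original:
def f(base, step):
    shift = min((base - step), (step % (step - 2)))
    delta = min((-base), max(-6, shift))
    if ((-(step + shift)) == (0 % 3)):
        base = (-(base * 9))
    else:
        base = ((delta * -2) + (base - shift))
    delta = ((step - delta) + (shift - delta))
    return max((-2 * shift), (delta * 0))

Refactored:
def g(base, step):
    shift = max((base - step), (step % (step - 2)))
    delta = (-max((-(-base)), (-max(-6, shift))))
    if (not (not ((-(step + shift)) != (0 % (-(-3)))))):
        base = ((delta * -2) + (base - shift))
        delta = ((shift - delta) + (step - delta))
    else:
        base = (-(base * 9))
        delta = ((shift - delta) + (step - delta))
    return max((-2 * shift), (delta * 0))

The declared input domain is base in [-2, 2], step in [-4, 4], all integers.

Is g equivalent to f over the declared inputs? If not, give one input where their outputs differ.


Take base=-2, step=-4.
f: shift := -4 | delta := -4 | ((-(step + shift)) == (0 % 3)): false | base := 10 | delta := 0 | result 8
g: shift := 2 | delta := 2 | (not (not ((-(step + shift)) != (0 % (-(-3)))))): true | base := -8 | delta := -6 | result 0
8 vs 0 — the two versions disagree here.
verdict: not equivalent; witness: base=-2, step=-4


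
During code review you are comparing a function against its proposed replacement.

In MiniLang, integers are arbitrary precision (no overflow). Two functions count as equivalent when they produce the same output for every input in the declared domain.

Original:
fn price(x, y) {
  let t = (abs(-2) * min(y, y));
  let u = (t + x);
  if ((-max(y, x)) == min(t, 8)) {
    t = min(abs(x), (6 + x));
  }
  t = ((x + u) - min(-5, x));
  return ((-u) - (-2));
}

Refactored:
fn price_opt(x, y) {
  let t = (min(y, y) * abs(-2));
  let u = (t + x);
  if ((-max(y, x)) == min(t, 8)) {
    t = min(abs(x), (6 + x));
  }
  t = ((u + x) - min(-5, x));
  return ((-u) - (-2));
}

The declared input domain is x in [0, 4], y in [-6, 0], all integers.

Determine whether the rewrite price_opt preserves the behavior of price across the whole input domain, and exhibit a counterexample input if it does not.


Equivalent — the differences include same computation, different form, yet no declared input distinguishes the two.
Tracing x=0, y=-1: price: t=-2, then u=-2, then ((-max(y, x)) == min(t, 8)) is false, then t=3, then returns 4 | price_opt: t=-2, then u=-2, then ((-max(y, x)) == min(t, 8)) is false, then t=3, then returns 4 — matching result 4.
Across all 35 domain points the two functions coincide.
verdict: equivalent


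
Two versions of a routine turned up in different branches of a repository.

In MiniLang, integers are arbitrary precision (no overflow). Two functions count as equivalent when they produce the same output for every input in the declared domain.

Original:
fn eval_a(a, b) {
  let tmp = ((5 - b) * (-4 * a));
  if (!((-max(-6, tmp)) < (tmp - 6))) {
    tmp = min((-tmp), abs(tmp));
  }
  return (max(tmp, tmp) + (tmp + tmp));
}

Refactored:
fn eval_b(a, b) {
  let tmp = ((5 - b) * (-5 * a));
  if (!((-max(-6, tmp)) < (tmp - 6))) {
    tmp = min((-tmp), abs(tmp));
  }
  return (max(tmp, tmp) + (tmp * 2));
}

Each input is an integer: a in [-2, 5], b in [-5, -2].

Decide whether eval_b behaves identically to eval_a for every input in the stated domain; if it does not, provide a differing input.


Try a=-2, b=-5.
eval_a: tmp := 80 | (!((-max(-6, tmp)) < (tmp - 6))): false | result 240
eval_b: tmp := 100 | (!((-max(-6, tmp)) < (tmp - 6))): false | result 300
240 != 300, so the rewrite changes behavior.
verdict: not equivalent; witness: a=-2, b=-5


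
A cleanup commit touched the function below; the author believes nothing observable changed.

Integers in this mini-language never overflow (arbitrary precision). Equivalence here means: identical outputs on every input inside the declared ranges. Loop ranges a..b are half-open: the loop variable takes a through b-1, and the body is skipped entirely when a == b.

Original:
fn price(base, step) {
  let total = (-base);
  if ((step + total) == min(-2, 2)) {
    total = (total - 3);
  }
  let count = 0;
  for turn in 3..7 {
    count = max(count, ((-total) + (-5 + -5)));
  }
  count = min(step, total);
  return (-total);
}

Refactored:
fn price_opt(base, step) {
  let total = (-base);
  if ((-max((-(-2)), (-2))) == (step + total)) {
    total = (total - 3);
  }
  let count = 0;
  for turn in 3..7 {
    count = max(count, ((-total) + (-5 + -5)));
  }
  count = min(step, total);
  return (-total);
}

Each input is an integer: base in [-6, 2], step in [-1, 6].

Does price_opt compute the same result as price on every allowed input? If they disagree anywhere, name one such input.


Although min/max/abs usage differs, 72/72 inputs agree.
verdict: equivalent


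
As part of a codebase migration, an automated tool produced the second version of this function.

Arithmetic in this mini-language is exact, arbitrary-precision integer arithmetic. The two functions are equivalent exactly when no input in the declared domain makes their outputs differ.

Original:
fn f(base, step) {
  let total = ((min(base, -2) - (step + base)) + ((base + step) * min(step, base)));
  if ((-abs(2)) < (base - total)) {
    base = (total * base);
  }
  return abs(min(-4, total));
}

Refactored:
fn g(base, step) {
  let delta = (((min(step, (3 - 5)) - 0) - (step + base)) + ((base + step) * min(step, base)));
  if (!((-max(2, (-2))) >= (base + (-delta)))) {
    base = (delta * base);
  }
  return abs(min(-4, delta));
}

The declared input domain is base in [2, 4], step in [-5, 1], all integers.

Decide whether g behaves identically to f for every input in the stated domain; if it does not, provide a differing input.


Input base=4, step=-3: 6 from f versus 7 from g.
verdict: not equivalent; witness: base=4, step=-3


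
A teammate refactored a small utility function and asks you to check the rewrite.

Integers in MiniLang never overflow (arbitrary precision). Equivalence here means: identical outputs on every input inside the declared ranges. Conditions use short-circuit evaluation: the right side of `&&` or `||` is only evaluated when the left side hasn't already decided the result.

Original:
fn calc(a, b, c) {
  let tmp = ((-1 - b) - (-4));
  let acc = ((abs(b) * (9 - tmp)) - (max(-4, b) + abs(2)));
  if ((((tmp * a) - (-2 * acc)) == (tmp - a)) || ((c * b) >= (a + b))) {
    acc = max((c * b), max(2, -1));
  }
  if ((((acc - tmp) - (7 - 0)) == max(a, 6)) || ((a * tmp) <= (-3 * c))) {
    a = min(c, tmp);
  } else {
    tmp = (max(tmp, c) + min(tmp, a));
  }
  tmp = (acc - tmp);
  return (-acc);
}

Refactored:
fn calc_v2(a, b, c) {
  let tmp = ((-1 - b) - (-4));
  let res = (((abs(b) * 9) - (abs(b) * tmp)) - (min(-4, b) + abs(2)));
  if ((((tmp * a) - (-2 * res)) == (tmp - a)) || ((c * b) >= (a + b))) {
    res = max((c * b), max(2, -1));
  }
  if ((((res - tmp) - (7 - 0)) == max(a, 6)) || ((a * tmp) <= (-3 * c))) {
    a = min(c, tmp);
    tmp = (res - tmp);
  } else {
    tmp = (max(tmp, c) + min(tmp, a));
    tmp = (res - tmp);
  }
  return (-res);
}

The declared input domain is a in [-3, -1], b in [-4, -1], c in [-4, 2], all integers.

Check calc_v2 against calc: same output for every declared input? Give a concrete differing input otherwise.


Evaluate both at a=-2, b=-3, c=2.
calc: tmp = 6; acc = 10; ((((tmp * a) - (-2 * acc)) == (tmp - a)) || ((c * b) >= (a + b))) -> true; acc = 2; ((((acc - tmp) - (7 - 0)) == max(a, 6)) || ((a * tmp) <= (-3 * c))) -> true; a = 2; tmp = -4; return -2
calc_v2: tmp = 6; res = 11; ((((tmp * a) - (-2 * res)) == (tmp - a)) || ((c * b) >= (a + b))) -> false; ((((res - tmp) - (7 - 0)) == max(a, 6)) || ((a * tmp) <= (-3 * c))) -> true; a = 2; tmp = 5; return -11
-2 != -11, so the rewrite changes behavior.
verdict: not equivalent; witness: a=-2, b=-3, c=2


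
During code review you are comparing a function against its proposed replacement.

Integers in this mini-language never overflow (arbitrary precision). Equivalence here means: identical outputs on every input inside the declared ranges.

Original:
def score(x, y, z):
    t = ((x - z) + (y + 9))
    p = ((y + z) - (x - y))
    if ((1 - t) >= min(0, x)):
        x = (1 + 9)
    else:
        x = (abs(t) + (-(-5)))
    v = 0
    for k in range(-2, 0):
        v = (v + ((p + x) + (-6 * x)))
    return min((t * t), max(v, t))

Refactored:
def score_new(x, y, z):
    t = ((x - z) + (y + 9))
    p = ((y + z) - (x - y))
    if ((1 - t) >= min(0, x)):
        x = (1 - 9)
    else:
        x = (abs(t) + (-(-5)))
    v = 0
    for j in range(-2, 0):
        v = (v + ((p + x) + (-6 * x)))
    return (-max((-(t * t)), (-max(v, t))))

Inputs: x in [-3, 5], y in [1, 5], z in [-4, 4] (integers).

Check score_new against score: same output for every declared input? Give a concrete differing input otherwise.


Take x=-3, y=1, z=3.
score: t becomes 4; next p becomes 8; next ((1 - t) >= min(0, x)) evaluates to true; next x becomes 10; next v becomes 0; next at k=-2:; next v becomes -42; next at k=-1:; next v becomes -84; next final value 4
score_new: t becomes 4; next p becomes 8; next ((1 - t) >= min(0, x)) evaluates to true; next x becomes -8; next v becomes 0; next at j=-2:; next v becomes 48; next at j=-1:; next v becomes 96; next final value 16
4 != 16, so the rewrite changes behavior.
verdict: not equivalent; witness: x=-3, y=1, z=3


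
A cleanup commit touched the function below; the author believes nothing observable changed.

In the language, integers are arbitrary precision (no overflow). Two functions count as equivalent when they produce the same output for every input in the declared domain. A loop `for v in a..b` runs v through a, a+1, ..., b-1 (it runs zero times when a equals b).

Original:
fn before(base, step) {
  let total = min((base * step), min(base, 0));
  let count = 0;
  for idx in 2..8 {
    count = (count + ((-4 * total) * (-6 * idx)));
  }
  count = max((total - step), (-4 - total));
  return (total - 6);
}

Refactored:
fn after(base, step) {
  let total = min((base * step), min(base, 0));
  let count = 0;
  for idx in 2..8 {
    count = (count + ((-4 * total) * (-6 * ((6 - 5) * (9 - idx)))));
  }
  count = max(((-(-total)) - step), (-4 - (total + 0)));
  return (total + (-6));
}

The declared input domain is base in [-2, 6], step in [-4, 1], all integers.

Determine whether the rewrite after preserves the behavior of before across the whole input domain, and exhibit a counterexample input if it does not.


Reading the diff, among the changes: constant usage differs; arithmetic usage differs.
As a probe, take base=-1, step=0: before runs total becomes -1; next count becomes 0; next at idx=2:; next count becomes -48; next at idx=3:; next count becomes -120; next at idx=4:; next count becomes -216; next at idx=5:; next count becomes -336; next at idx=6:; next count becomes -480; next at idx=7:; next count becomes -648; next count becomes -1; next final value -7; after runs total becomes -1; next count becomes 0; next at idx=2:; next count becomes -168; next at idx=3:; next count becomes -312; next at idx=4:; next count becomes -432; next at idx=5:; next count becomes -528; next at idx=6:; next count becomes -600; next at idx=7:; next count becomes -648; next count becomes -1; next final value -7; both end at -7.
Across all 54 domain points the two functions coincide.
verdict: equivalent


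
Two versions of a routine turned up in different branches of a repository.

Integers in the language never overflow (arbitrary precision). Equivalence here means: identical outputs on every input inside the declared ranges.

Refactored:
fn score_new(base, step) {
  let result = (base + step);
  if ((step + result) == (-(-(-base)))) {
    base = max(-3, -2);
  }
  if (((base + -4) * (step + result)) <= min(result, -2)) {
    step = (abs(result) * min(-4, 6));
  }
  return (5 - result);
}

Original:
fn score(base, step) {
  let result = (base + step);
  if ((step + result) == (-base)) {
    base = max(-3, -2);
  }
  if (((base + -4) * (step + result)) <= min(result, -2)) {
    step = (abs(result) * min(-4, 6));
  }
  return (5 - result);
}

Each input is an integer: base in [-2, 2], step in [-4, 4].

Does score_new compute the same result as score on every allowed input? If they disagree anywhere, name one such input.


Behavior is preserved: although same computation, different form, the outputs never diverge.
Spot check at base=2, step=1 — score: result=3, then ((step + result) == (-base)) is false, then (((base + -4) * (step + result)) <= min(result, -2)) is true, then step=-12, then returns 2. score_new: result=3, then ((step + result) == (-(-(-base)))) is false, then (((base + -4) * (step + result)) <= min(result, -2)) is true, then step=-12, then returns 2. Both give 2.
Checked all 45 inputs in the declared domain: the outputs agree on every one.
verdict: equivalent


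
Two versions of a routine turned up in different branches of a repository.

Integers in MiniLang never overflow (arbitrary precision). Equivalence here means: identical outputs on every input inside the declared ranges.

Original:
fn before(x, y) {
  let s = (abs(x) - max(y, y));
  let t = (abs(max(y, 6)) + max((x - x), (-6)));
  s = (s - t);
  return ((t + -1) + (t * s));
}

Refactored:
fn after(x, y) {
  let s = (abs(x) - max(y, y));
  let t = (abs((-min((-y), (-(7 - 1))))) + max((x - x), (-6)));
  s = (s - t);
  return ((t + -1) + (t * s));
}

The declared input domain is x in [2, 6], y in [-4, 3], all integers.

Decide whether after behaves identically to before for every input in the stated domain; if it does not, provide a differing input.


Side by side, the visible changes include: min/max/abs usage differs; arithmetic usage differs; constant usage differs.
As a probe, take x=4, y=3: before runs s becomes 1; next t becomes 6; next s becomes -5; next final value -25; after runs s becomes 1; next t becomes 6; next s becomes -5; next final value -25; both end at -25.
Across all 40 domain points the two functions coincide.
verdict: equivalent


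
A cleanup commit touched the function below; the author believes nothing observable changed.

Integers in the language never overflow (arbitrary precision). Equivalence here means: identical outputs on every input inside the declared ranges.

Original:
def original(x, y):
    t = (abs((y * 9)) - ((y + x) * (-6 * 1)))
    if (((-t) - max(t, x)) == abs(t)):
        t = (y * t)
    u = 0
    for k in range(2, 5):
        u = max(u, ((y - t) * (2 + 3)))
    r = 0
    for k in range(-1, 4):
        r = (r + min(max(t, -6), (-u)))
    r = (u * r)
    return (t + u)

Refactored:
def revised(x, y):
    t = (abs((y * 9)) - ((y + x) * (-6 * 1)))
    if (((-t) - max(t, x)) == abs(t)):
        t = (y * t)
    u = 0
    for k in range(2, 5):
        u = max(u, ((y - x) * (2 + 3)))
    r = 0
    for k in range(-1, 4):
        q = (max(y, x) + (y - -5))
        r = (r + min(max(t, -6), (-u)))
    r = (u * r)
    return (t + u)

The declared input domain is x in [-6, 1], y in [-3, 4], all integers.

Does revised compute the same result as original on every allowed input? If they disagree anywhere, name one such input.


Input x=-6, y=-3: 93 from original versus -12 from revised.
verdict: not equivalent; witness: x=-6, y=-3


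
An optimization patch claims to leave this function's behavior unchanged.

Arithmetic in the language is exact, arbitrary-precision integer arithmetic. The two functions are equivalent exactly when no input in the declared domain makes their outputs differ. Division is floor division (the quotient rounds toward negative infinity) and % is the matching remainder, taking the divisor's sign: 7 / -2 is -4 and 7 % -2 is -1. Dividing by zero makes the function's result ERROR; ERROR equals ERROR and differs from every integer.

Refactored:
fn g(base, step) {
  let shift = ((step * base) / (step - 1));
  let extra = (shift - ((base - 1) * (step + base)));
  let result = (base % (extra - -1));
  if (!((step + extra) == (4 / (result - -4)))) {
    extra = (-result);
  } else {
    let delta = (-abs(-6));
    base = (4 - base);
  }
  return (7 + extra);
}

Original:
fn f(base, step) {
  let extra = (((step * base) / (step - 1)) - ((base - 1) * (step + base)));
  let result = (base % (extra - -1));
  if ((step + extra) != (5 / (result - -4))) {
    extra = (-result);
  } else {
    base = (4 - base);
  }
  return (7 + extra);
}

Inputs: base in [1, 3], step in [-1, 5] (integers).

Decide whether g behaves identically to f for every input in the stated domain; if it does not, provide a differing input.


Although `5` became `4`, no input in the stated domain can expose it.
Spot check at base=3, step=5 — f: extra=-13, then result=-9, then ((step + extra) != (5 / (result - -4))) is true, then extra=9, then returns 16. g: shift=3, then extra=-13, then result=-9, then (!((step + extra) == (4 / (result - -4)))) is true, then extra=9, then returns 16. Both give 16.
Every one of the 21 inputs gives matching results.
verdict: equivalent


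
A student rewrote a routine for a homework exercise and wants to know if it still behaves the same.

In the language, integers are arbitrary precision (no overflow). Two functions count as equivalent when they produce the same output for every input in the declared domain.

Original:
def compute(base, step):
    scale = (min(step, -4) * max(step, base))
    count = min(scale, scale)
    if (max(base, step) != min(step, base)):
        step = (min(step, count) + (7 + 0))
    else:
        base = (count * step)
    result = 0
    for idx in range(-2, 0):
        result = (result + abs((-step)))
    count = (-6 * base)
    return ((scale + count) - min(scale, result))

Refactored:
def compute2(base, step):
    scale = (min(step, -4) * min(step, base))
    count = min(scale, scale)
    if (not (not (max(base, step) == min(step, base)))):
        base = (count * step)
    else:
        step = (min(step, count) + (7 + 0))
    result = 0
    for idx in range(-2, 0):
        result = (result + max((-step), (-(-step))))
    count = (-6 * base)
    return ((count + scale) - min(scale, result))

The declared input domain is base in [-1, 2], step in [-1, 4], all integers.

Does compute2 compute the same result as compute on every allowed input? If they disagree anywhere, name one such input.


The edit looks behavioral (`max(step, base)` became `min(step, base)`), but over these ranges it never changes the outcome.
Tracing base=0, step=2: compute: scale = -8; count = -8; (max(base, step) != min(step, base)) -> true; step = -1; result = 0; [idx=-2]; result = 1; [idx=-1]; result = 2; count = 0; return 0 | compute2: scale = 0; count = 0; (not (not (max(base, step) == min(step, base)))) -> false; step = 7; result = 0; [idx=-2]; result = 7; [idx=-1]; result = 14; count = 0; return 0 — matching result 0.
Checked all 24 inputs in the declared domain: the outputs agree on every one.
verdict: equivalent


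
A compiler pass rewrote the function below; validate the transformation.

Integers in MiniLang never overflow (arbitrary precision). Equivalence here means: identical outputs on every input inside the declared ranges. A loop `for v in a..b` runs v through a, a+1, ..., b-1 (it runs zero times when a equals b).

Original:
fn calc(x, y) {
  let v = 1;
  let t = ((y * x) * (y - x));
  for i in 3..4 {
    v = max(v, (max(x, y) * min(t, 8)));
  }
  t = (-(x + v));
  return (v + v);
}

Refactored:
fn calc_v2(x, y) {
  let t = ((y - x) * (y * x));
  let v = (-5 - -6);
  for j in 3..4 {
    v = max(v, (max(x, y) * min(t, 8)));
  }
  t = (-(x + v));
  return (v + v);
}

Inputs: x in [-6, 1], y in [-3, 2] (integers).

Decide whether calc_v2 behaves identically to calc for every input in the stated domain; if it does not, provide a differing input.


Side by side, the visible changes include: constant usage differs; local variable names differ; arithmetic usage differs.
One worked example (x=1, y=-1) — calc: v = 1; t = 2; [i=3]; v = 2; t = -3; return 4; calc_v2: t = 2; v = 1; [j=3]; v = 2; t = -3; return 4; agreement on 4.
An exhaustive pass over the 48 declared inputs shows identical outputs.
verdict: equivalent


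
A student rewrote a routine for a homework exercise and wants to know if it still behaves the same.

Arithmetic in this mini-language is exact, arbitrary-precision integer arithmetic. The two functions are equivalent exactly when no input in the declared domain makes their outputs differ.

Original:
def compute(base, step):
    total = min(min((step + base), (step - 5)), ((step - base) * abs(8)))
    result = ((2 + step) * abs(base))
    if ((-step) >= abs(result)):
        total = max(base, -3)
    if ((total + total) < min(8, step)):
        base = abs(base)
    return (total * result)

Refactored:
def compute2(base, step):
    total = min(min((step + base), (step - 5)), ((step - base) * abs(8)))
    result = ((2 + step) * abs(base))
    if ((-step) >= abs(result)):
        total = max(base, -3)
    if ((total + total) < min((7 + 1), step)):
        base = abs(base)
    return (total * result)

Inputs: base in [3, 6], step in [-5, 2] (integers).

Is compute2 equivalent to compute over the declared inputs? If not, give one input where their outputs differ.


The two are interchangeable: constant usage differs; also arithmetic usage differs, and every declared input agrees.
As a probe, take base=6, step=-1: compute runs total = -56; result = 6; ((-step) >= abs(result)) -> false; ((total + total) < min(8, step)) -> true; base = 6; return -336; compute2 runs total = -56; result = 6; ((-step) >= abs(result)) -> false; ((total + total) < min((7 + 1), step)) -> true; base = 6; return -336; both end at -336.
Checked all 32 inputs in the declared domain: the outputs agree on every one.
verdict: equivalent


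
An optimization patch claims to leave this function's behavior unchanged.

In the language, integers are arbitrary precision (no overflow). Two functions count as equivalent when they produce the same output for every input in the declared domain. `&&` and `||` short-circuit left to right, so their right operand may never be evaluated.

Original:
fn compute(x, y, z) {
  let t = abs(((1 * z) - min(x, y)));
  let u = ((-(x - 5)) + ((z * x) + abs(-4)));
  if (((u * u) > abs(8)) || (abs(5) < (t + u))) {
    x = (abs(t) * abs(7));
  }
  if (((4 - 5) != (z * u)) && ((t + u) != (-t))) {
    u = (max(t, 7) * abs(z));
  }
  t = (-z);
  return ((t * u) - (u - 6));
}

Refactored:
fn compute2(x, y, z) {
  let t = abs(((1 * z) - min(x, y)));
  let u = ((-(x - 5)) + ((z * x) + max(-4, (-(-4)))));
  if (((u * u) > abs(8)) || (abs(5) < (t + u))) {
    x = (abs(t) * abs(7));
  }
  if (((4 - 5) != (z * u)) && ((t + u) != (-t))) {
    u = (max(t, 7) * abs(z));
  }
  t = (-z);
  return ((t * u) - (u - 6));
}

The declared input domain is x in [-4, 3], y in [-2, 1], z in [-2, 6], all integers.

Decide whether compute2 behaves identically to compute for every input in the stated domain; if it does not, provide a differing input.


This is a faithful refactor — constant usage differs, min/max/abs usage differs, but the computed results match everywhere.
One worked example (x=3, y=-2, z=4) — compute: t becomes 6; next u becomes 18; next (((u * u) > abs(8)) || (abs(5) < (t + u))) evaluates to true; next x becomes 42; next (((4 - 5) != (z * u)) && ((t + u) != (-t))) evaluates to true; next u becomes 28; next t becomes -4; next final value -134; compute2: t becomes 6; next u becomes 18; next (((u * u) > abs(8)) || (abs(5) < (t + u))) evaluates to true; next x becomes 42; next (((4 - 5) != (z * u)) && ((t + u) != (-t))) evaluates to true; next u becomes 28; next t becomes -4; next final value -134; agreement on -134.
An exhaustive pass over the 288 declared inputs shows identical outputs.
verdict: equivalent


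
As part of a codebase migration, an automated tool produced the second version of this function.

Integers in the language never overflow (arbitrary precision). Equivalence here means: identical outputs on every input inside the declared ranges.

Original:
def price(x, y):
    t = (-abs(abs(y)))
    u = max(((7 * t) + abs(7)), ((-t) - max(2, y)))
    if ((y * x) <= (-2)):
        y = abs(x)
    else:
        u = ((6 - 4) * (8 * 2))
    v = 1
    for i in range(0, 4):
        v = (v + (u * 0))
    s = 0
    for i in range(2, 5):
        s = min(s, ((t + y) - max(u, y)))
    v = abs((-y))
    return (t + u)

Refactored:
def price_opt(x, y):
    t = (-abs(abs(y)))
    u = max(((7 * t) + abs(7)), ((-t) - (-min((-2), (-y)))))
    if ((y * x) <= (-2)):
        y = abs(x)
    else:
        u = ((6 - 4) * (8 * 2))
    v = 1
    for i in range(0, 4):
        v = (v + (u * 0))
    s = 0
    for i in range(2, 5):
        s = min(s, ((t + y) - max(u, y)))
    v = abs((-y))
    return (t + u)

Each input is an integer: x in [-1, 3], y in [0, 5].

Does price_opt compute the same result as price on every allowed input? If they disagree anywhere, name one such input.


This is a faithful refactor — min/max/abs usage differs, but the computed results match everywhere.
Spot check at x=3, y=5 — price: t becomes -5; next u becomes 0; next ((y * x) <= (-2)) evaluates to false; next u becomes 32; next v becomes 1; next at i=0:; next v becomes 1; next at i=1:; next v becomes 1; next at i=2:; next v becomes 1; next at i=3:; next v becomes 1; next s becomes 0; next at i=2:; next s becomes -32; next at i=3:; next s becomes -32; next at i=4:; next s becomes -32; next v becomes 5; next final value 27. price_opt: t becomes -5; next u becomes 0; next ((y * x) <= (-2)) evaluates to false; next u becomes 32; next v becomes 1; next at i=0:; next v becomes 1; next at i=1:; next v becomes 1; next at i=2:; next v becomes 1; next at i=3:; next v becomes 1; next s becomes 0; next at i=2:; next s becomes -32; next at i=3:; next s becomes -32; next at i=4:; next s becomes -32; next v becomes 5; next final value 27. Both give 27.
Sweeping the whole domain (30 inputs) finds no disagreement.
verdict: equivalent


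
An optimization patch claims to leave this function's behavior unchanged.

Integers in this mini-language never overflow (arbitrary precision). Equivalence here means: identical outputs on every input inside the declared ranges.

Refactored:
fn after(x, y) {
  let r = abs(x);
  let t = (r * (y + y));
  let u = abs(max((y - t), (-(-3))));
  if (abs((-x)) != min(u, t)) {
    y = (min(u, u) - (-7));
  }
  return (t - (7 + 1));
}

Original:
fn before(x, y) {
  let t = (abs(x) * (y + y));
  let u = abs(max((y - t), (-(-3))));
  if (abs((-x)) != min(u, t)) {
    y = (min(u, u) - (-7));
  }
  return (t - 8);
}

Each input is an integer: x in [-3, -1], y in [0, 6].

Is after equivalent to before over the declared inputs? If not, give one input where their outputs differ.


Reading the diff, among the changes: statement counts differ; and arithmetic usage differs; and local variable names differ; and constant usage differs.
Tracing x=-1, y=0: before: t := 0 | u := 3 | (abs((-x)) != min(u, t)): true | y := 10 | result -8 | after: r := 1 | t := 0 | u := 3 | (abs((-x)) != min(u, t)): true | y := 10 | result -8 — matching result -8.
Every one of the 21 inputs gives matching results.
verdict: equivalent


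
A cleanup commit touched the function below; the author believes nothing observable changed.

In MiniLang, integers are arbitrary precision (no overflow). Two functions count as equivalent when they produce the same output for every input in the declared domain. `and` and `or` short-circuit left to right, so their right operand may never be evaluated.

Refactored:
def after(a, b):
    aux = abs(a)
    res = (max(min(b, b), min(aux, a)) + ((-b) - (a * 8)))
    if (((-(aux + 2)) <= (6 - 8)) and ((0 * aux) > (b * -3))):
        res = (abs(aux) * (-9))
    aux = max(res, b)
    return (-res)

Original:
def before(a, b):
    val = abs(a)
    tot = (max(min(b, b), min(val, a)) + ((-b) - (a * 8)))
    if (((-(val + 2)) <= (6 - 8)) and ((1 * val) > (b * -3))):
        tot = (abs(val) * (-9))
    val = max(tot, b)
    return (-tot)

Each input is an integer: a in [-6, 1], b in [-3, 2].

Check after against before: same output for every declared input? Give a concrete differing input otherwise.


Not equivalent: a=-6, b=-1 separates them (54 vs -48).
before: val = 6; tot = 48; (((-(val + 2)) <= (6 - 8)) and ((1 * val) > (b * -3))) -> true; tot = -54; val = -1; return 54
after: aux = 6; res = 48; (((-(aux + 2)) <= (6 - 8)) and ((0 * aux) > (b * -3))) -> false; aux = 48; return -48
verdict: not equivalent; witness: a=-6, b=-1
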